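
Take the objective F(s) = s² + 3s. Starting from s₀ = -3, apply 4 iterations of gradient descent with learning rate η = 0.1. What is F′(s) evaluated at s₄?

F′(s) = 2s + 3
s₁ = -3 − 0.1·(-3) = -2.7
s₂ = -2.7 − 0.1·(-2.4) = -2.46
s₃ = -2.46 − 0.1·(-1.92) = -2.268
s₄ = -2.268 − 0.1·(-1.536) = -2.1144
F′(s) at (-2.1144) = -1.2288

-1.2288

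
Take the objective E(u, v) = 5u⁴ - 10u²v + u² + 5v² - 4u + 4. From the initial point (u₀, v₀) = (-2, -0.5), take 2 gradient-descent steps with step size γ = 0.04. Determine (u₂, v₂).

∇E = (20u³ - 20uv + 2u - 4, -10u² + 10v)
(u₁, v₁) = (-2, -0.5) − 0.04·(-188, -45) = (5.52, 1.3)
(u₂, v₂) = (5.52, 1.3) − 0.04·(3227.45216, -291.704) = (-123.5780864, 12.96816)

(-123.5780864, 12.96816)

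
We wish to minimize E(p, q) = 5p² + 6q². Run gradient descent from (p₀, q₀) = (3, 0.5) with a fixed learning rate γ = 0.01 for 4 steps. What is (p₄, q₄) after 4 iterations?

(1.9683, 0.29984768)

∇E = (10p, 12q)
(p₁, q₁) = (3, 0.5) − 0.01·(30, 6) = (2.7, 0.44)
(p₂, q₂) = (2.7, 0.44) − 0.01·(27, 5.28) = (2.43, 0.3872)
(p₃, q₃) = (2.43, 0.3872) − 0.01·(24.3, 4.6464) = (2.187, 0.340736)
(p₄, q₄) = (2.187, 0.340736) − 0.01·(21.87, 4.088832) = (1.9683, 0.29984768)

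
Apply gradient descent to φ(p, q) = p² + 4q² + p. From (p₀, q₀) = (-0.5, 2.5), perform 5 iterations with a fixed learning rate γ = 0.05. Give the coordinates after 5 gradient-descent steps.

(-0.5, 0.1944)

∇φ = (2p + 1, 8q)
(p₁, q₁) = (-0.5, 2.5) − 0.05·(0, 20) = (-0.5, 1.5)
(p₂, q₂) = (-0.5, 1.5) − 0.05·(0, 12) = (-0.5, 0.9)
(p₃, q₃) = (-0.5, 0.9) − 0.05·(0, 7.2) = (-0.5, 0.54)
(p₄, q₄) = (-0.5, 0.54) − 0.05·(0, 4.32) = (-0.5, 0.324)
(p₅, q₅) = (-0.5, 0.324) − 0.05·(0, 2.592) = (-0.5, 0.1944)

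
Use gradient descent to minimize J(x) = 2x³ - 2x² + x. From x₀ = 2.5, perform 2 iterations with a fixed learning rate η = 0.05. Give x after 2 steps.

0.8933125

J′(x) = 6x² - 4x + 1
Step 1: J′(2.5) = 28.5; x₁ = 2.5 − 0.05·28.5 = 1.075
Step 2: J′(1.075) = 3.63375; x₂ = 1.075 − 0.05·3.63375 = 0.8933125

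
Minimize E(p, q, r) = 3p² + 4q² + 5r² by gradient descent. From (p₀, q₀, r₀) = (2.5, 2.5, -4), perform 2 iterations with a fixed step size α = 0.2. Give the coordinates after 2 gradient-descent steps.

∇E = (6p, 8q, 10r)
(p₁, q₁, r₁) = (2.5, 2.5, -4) − 0.2·(15, 20, -40) = (-0.5, -1.5, 4)
(p₂, q₂, r₂) = (-0.5, -1.5, 4) − 0.2·(-3, -12, 40) = (0.1, 0.9, -4)

(0.1, 0.9, -4)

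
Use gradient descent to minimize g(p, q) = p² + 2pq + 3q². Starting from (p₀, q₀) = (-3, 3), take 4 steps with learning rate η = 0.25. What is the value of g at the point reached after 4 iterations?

∇g = (2p + 2q, 2p + 6q)
(p₁, q₁) = (-3, 3) − 0.25·(0, 12) = (-3, 0)
(p₂, q₂) = (-3, 0) − 0.25·(-6, -6) = (-1.5, 1.5)
(p₃, q₃) = (-1.5, 1.5) − 0.25·(0, 6) = (-1.5, 0)
(p₄, q₄) = (-1.5, 0) − 0.25·(-3, -3) = (-0.75, 0.75)
g(-0.75, 0.75) = 1.125

1.125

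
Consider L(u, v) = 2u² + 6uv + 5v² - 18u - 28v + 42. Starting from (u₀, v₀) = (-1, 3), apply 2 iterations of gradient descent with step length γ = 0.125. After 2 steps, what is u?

-0.625

∇L = (4u + 6v - 18, 6u + 10v - 28)
(u₁, v₁) = (-1, 3) − 0.125·(-4, -4) = (-0.5, 3.5)
(u₂, v₂) = (-0.5, 3.5) − 0.125·(1, 4) = (-0.625, 3)
u = -0.625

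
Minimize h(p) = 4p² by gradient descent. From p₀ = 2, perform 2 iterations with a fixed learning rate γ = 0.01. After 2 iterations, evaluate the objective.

11.46228736

h′(p) = 8p
p₁ = 2 − 0.01·16 = 1.84
p₂ = 1.84 − 0.01·14.72 = 1.6928
h(1.6928) = 11.46228736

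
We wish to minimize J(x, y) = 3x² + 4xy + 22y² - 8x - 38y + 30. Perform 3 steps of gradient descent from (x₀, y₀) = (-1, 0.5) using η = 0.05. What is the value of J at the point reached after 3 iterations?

∇J = (6x + 4y - 8, 4x + 44y - 38)
(x₁, y₁) = (-1, 0.5) − 0.05·(-12, -20) = (-0.4, 1.5)
(x₂, y₂) = (-0.4, 1.5) − 0.05·(-4.4, 26.4) = (-0.18, 0.18)
(x₃, y₃) = (-0.18, 0.18) − 0.05·(-8.36, -30.8) = (0.238, 1.72)
J(0.238, 1.72) = 29.628172

29.628172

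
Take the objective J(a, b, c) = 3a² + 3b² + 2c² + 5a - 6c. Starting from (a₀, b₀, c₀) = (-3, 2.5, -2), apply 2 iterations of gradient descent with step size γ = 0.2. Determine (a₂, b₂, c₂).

∇J = (6a + 5, 6b, 4c - 6)
(a₁, b₁, c₁) = (-3, 2.5, -2) − 0.2·(-13, 15, -14) = (-0.4, -0.5, 0.8)
(a₂, b₂, c₂) = (-0.4, -0.5, 0.8) − 0.2·(2.6, -3, -2.8) = (-0.92, 0.1, 1.36)

(-0.92, 0.1, 1.36)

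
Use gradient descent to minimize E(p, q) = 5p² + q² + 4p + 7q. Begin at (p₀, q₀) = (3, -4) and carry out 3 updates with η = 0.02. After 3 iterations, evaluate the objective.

2.297612647424

∇E = (10p + 4, 2q + 7)
Step 1: at (3, -4), ∇E = (34, -1) → (3, -4) − 0.02·(34, -1) = (2.32, -3.98)
Step 2: at (2.32, -3.98), ∇E = (27.2, -0.96) → (2.32, -3.98) − 0.02·(27.2, -0.96) = (1.776, -3.9608)
Step 3: at (1.776, -3.9608), ∇E = (21.76, -0.9216) → (1.776, -3.9608) − 0.02·(21.76, -0.9216) = (1.3408, -3.942368)
E(1.3408, -3.942368) = 2.297612647424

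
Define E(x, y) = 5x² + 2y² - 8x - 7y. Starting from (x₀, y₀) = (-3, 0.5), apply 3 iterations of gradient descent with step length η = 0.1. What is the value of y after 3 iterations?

1.48

∇E = (10x - 8, 4y - 7)
(x₁, y₁) = (-3, 0.5) − 0.1·(-38, -5) = (0.8, 1)
(x₂, y₂) = (0.8, 1) − 0.1·(0, -3) = (0.8, 1.3)
(x₃, y₃) = (0.8, 1.3) − 0.1·(0, -1.8) = (0.8, 1.48)
y = 1.48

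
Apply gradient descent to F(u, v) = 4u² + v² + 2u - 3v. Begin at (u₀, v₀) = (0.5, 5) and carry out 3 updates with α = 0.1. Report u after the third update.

∇F = (8u + 2, 2v - 3)
Step 1: at (0.5, 5), ∇F = (6, 7) → (0.5, 5) − 0.1·(6, 7) = (-0.1, 4.3)
Step 2: at (-0.1, 4.3), ∇F = (1.2, 5.6) → (-0.1, 4.3) − 0.1·(1.2, 5.6) = (-0.22, 3.74)
Step 3: at (-0.22, 3.74), ∇F = (0.24, 4.48) → (-0.22, 3.74) − 0.1·(0.24, 4.48) = (-0.244, 3.292)
u = -0.244

-0.244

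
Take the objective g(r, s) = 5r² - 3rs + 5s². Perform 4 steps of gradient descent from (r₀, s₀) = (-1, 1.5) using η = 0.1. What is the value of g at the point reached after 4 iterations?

0.0013614075

∇g = (10r - 3s, -3r + 10s)
(r₁, s₁) = (-1, 1.5) − 0.1·(-14.5, 18) = (0.45, -0.3)
(r₂, s₂) = (0.45, -0.3) − 0.1·(5.4, -4.35) = (-0.09, 0.135)
(r₃, s₃) = (-0.09, 0.135) − 0.1·(-1.305, 1.62) = (0.0405, -0.027)
(r₄, s₄) = (0.0405, -0.027) − 0.1·(0.486, -0.3915) = (-0.0081, 0.01215)
g(-0.0081, 0.01215) = 0.0013614075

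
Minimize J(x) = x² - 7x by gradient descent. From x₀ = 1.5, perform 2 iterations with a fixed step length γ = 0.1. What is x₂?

J′(x) = 2x - 7
Step 1: J′(1.5) = -4; x₁ = 1.5 − 0.1·(-4) = 1.9
Step 2: J′(1.9) = -3.2; x₂ = 1.9 − 0.1·(-3.2) = 2.22

2.22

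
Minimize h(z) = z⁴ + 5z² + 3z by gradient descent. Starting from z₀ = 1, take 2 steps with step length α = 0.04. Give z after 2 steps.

0.06675712

h′(z) = 4z³ + 10z + 3
z₁ = 1 − 0.04·17 = 0.32
z₂ = 0.32 − 0.04·6.331072 = 0.06675712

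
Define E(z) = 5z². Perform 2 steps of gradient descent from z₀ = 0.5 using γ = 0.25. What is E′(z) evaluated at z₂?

11.25

E′(z) = 10z
z₁ = 0.5 − 0.25·5 = -0.75
z₂ = -0.75 − 0.25·(-7.5) = 1.125
E′(z) at (1.125) = 11.25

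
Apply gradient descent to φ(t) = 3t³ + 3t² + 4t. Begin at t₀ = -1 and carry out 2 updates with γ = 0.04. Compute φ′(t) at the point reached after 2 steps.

20.371157008384

φ′(t) = 9t² + 6t + 4
t₁ = -1 − 0.04·7 = -1.28
t₂ = -1.28 − 0.04·11.0656 = -1.722624
φ′(t) at (-1.722624) = 20.371157008384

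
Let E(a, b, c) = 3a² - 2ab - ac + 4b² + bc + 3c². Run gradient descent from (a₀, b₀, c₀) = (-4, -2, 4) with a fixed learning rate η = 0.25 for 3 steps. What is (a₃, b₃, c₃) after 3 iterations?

(2.875, -4.1875, -2.1875)

∇E = (6a - 2b - c, -2a + 8b + c, -a + b + 6c)
Step 1: at (-4, -2, 4), ∇E = (-24, -4, 26) → (-4, -2, 4) − 0.25·(-24, -4, 26) = (2, -1, -2.5)
Step 2: at (2, -1, -2.5), ∇E = (16.5, -14.5, -18) → (2, -1, -2.5) − 0.25·(16.5, -14.5, -18) = (-2.125, 2.625, 2)
Step 3: at (-2.125, 2.625, 2), ∇E = (-20, 27.25, 16.75) → (-2.125, 2.625, 2) − 0.25·(-20, 27.25, 16.75) = (2.875, -4.1875, -2.1875)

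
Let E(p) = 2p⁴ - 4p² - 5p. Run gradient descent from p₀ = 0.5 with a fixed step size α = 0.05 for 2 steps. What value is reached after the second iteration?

E′(p) = 8p³ - 8p - 5
Step 1: E′(0.5) = -8; p₁ = 0.5 − 0.05·(-8) = 0.9
Step 2: E′(0.9) = -6.368; p₂ = 0.9 − 0.05·(-6.368) = 1.2184

1.2184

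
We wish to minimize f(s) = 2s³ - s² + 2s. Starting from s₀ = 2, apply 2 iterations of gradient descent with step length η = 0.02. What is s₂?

f′(s) = 6s² - 2s + 2
Step 1: f′(2) = 22; s₁ = 2 − 0.02·22 = 1.56
Step 2: f′(1.56) = 13.4816; s₂ = 1.56 − 0.02·13.4816 = 1.290368

1.290368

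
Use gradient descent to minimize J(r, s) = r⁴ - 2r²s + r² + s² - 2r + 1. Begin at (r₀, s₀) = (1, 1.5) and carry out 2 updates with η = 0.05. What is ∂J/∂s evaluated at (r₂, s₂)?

∇J = (4r³ - 4rs + 2r - 2, -2r² + 2s)
Step 1: at (1, 1.5), ∇J = (-2, 1) → (1, 1.5) − 0.05·(-2, 1) = (1.1, 1.45)
Step 2: at (1.1, 1.45), ∇J = (-0.856, 0.48) → (1.1, 1.45) − 0.05·(-0.856, 0.48) = (1.1428, 1.426)
∂J/∂s at (1.1428, 1.426) = 0.24001632

0.24001632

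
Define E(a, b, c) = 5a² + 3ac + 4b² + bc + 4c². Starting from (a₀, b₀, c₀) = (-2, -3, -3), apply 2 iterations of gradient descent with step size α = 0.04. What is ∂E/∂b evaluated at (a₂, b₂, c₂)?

-10.872

∇E = (10a + 3c, 8b + c, 3a + b + 8c)
Step 1: at (-2, -3, -3), ∇E = (-29, -27, -33) → (-2, -3, -3) − 0.04·(-29, -27, -33) = (-0.84, -1.92, -1.68)
Step 2: at (-0.84, -1.92, -1.68), ∇E = (-13.44, -17.04, -17.88) → (-0.84, -1.92, -1.68) − 0.04·(-13.44, -17.04, -17.88) = (-0.3024, -1.2384, -0.9648)
∂E/∂b at (-0.3024, -1.2384, -0.9648) = -10.872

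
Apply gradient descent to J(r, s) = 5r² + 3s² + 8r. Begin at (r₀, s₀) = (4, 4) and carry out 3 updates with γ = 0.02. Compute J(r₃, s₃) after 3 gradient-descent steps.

49.290384965632

∇J = (10r + 8, 6s)
Step 1: at (4, 4), ∇J = (48, 24) → (4, 4) − 0.02·(48, 24) = (3.04, 3.52)
Step 2: at (3.04, 3.52), ∇J = (38.4, 21.12) → (3.04, 3.52) − 0.02·(38.4, 21.12) = (2.272, 3.0976)
Step 3: at (2.272, 3.0976), ∇J = (30.72, 18.5856) → (2.272, 3.0976) − 0.02·(30.72, 18.5856) = (1.6576, 2.725888)
J(1.6576, 2.725888) = 49.290384965632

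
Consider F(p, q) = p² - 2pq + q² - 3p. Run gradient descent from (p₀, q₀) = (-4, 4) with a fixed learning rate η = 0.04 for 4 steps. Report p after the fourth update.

-1.5631872

∇F = (2p - 2q - 3, -2p + 2q)
(p₁, q₁) = (-4, 4) − 0.04·(-19, 16) = (-3.24, 3.36)
(p₂, q₂) = (-3.24, 3.36) − 0.04·(-16.2, 13.2) = (-2.592, 2.832)
(p₃, q₃) = (-2.592, 2.832) − 0.04·(-13.848, 10.848) = (-2.03808, 2.39808)
(p₄, q₄) = (-2.03808, 2.39808) − 0.04·(-11.87232, 8.87232) = (-1.5631872, 2.0431872)
p = -1.5631872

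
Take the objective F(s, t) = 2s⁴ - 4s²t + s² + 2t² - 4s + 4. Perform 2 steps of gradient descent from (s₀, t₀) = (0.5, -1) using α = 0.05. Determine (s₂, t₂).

(0.4144, -0.568)

∇F = (8s³ - 8st + 2s - 4, -4s² + 4t)
Step 1: at (0.5, -1), ∇F = (2, -5) → (0.5, -1) − 0.05·(2, -5) = (0.4, -0.75)
Step 2: at (0.4, -0.75), ∇F = (-0.288, -3.64) → (0.4, -0.75) − 0.05·(-0.288, -3.64) = (0.4144, -0.568)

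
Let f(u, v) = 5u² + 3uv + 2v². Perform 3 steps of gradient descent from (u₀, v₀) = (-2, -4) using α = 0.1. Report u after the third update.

∇f = (10u + 3v, 3u + 4v)
Step 1: at (-2, -4), ∇f = (-32, -22) → (-2, -4) − 0.1·(-32, -22) = (1.2, -1.8)
Step 2: at (1.2, -1.8), ∇f = (6.6, -3.6) → (1.2, -1.8) − 0.1·(6.6, -3.6) = (0.54, -1.44)
Step 3: at (0.54, -1.44), ∇f = (1.08, -4.14) → (0.54, -1.44) − 0.1·(1.08, -4.14) = (0.432, -1.026)
u = 0.432

0.432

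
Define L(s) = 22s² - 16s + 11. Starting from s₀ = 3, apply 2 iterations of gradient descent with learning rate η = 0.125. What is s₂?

53.75

L′(s) = 44s - 16
Step 1: L′(3) = 116; s₁ = 3 − 0.125·116 = -11.5
Step 2: L′(-11.5) = -522; s₂ = -11.5 − 0.125·(-522) = 53.75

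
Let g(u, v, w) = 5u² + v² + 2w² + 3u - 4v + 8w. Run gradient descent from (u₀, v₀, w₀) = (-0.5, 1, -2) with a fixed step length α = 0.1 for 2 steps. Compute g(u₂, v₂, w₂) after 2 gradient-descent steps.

-12.0404

∇g = (10u + 3, 2v - 4, 4w + 8)
Step 1: at (-0.5, 1, -2), ∇g = (-2, -2, 0) → (-0.5, 1, -2) − 0.1·(-2, -2, 0) = (-0.3, 1.2, -2)
Step 2: at (-0.3, 1.2, -2), ∇g = (0, -1.6, 0) → (-0.3, 1.2, -2) − 0.1·(0, -1.6, 0) = (-0.3, 1.36, -2)
g(-0.3, 1.36, -2) = -12.0404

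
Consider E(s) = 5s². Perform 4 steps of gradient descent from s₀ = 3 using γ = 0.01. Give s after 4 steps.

E′(s) = 10s
s₁ = 3 − 0.01·30 = 2.7
s₂ = 2.7 − 0.01·27 = 2.43
s₃ = 2.43 − 0.01·24.3 = 2.187
s₄ = 2.187 − 0.01·21.87 = 1.9683

1.9683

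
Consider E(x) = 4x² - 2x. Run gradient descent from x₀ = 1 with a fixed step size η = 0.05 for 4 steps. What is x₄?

E′(x) = 8x - 2
x₁ = 1 − 0.05·6 = 0.7
x₂ = 0.7 − 0.05·3.6 = 0.52
x₃ = 0.52 − 0.05·2.16 = 0.412
x₄ = 0.412 − 0.05·1.296 = 0.3472

0.3472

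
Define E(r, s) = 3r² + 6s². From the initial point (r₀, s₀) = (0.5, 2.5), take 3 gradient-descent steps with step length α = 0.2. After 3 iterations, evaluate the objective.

282.357648

∇E = (6r, 12s)
Step 1: at (0.5, 2.5), ∇E = (3, 30) → (0.5, 2.5) − 0.2·(3, 30) = (-0.1, -3.5)
Step 2: at (-0.1, -3.5), ∇E = (-0.6, -42) → (-0.1, -3.5) − 0.2·(-0.6, -42) = (0.02, 4.9)
Step 3: at (0.02, 4.9), ∇E = (0.12, 58.8) → (0.02, 4.9) − 0.2·(0.12, 58.8) = (-0.004, -6.86)
E(-0.004, -6.86) = 282.357648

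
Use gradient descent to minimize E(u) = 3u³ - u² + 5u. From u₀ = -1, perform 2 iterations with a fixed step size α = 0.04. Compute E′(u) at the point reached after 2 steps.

E′(u) = 9u² - 2u + 5
Step 1: E′(-1) = 16; u₁ = -1 − 0.04·16 = -1.64
Step 2: E′(-1.64) = 32.4864; u₂ = -1.64 − 0.04·32.4864 = -2.939456
E′(u) at (-2.939456) = 88.642526183424

88.642526183424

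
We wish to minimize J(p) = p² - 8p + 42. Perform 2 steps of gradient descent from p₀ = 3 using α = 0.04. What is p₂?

J′(p) = 2p - 8
p₁ = 3 − 0.04·(-2) = 3.08
p₂ = 3.08 − 0.04·(-1.84) = 3.1536

3.1536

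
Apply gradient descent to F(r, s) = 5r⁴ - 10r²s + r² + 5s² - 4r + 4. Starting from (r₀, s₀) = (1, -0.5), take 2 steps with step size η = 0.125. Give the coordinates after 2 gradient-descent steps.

(29.09375, 7.46875)

∇F = (20r³ - 20rs + 2r - 4, -10r² + 10s)
Step 1: at (1, -0.5), ∇F = (28, -15) → (1, -0.5) − 0.125·(28, -15) = (-2.5, 1.375)
Step 2: at (-2.5, 1.375), ∇F = (-252.75, -48.75) → (-2.5, 1.375) − 0.125·(-252.75, -48.75) = (29.09375, 7.46875)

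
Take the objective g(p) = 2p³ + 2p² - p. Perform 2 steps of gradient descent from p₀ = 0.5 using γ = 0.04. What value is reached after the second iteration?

0.3376

g′(p) = 6p² + 4p - 1
Step 1: g′(0.5) = 2.5; p₁ = 0.5 − 0.04·2.5 = 0.4
Step 2: g′(0.4) = 1.56; p₂ = 0.4 − 0.04·1.56 = 0.3376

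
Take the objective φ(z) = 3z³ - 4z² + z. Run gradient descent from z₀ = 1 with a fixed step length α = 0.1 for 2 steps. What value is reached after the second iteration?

φ′(z) = 9z² - 8z + 1
Step 1: φ′(1) = 2; z₁ = 1 − 0.1·2 = 0.8
Step 2: φ′(0.8) = 0.36; z₂ = 0.8 − 0.1·0.36 = 0.764

0.764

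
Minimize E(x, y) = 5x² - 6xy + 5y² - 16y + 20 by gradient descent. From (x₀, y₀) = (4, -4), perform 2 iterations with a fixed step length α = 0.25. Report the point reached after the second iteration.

∇E = (10x - 6y, -6x + 10y - 16)
Step 1: at (4, -4), ∇E = (64, -80) → (4, -4) − 0.25·(64, -80) = (-12, 16)
Step 2: at (-12, 16), ∇E = (-216, 216) → (-12, 16) − 0.25·(-216, 216) = (42, -38)

(42, -38)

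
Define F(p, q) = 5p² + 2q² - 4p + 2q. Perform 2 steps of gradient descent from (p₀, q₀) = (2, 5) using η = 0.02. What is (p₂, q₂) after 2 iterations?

(1.424, 4.1552)

∇F = (10p - 4, 4q + 2)
Step 1: at (2, 5), ∇F = (16, 22) → (2, 5) − 0.02·(16, 22) = (1.68, 4.56)
Step 2: at (1.68, 4.56), ∇F = (12.8, 20.24) → (1.68, 4.56) − 0.02·(12.8, 20.24) = (1.424, 4.1552)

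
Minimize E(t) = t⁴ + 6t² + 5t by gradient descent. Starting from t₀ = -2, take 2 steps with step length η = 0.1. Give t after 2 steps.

E′(t) = 4t³ + 12t + 5
Step 1: E′(-2) = -51; t₁ = -2 − 0.1·(-51) = 3.1
Step 2: E′(3.1) = 161.364; t₂ = 3.1 − 0.1·161.364 = -13.0364

-13.0364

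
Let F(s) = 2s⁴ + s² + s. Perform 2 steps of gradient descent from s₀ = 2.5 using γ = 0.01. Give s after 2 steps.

F′(s) = 8s³ + 2s + 1
Step 1: F′(2.5) = 131; s₁ = 2.5 − 0.01·131 = 1.19
Step 2: F′(1.19) = 16.861272; s₂ = 1.19 − 0.01·16.861272 = 1.02138728

1.02138728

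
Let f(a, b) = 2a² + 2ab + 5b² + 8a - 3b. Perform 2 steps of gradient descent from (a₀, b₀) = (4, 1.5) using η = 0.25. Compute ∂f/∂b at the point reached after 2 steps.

∇f = (4a + 2b + 8, 2a + 10b - 3)
(a₁, b₁) = (4, 1.5) − 0.25·(27, 20) = (-2.75, -3.5)
(a₂, b₂) = (-2.75, -3.5) − 0.25·(-10, -43.5) = (-0.25, 7.375)
∂f/∂b at (-0.25, 7.375) = 70.25

70.25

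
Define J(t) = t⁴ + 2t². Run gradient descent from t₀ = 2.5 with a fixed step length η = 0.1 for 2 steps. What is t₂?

J′(t) = 4t³ + 4t
Step 1: J′(2.5) = 72.5; t₁ = 2.5 − 0.1·72.5 = -4.75
Step 2: J′(-4.75) = -447.6875; t₂ = -4.75 − 0.1·(-447.6875) = 40.01875

40.01875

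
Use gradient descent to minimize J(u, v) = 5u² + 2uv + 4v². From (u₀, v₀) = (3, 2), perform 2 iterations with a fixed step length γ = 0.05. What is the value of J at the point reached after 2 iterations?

∇J = (10u + 2v, 2u + 8v)
(u₁, v₁) = (3, 2) − 0.05·(34, 22) = (1.3, 0.9)
(u₂, v₂) = (1.3, 0.9) − 0.05·(14.8, 9.8) = (0.56, 0.41)
J(0.56, 0.41) = 2.6996

2.6996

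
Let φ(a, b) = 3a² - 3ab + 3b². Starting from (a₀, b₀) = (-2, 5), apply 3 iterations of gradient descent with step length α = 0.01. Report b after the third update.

4.006508

∇φ = (6a - 3b, -3a + 6b)
Step 1: at (-2, 5), ∇φ = (-27, 36) → (-2, 5) − 0.01·(-27, 36) = (-1.73, 4.64)
Step 2: at (-1.73, 4.64), ∇φ = (-24.3, 33.03) → (-1.73, 4.64) − 0.01·(-24.3, 33.03) = (-1.487, 4.3097)
Step 3: at (-1.487, 4.3097), ∇φ = (-21.8511, 30.3192) → (-1.487, 4.3097) − 0.01·(-21.8511, 30.3192) = (-1.268489, 4.006508)
b = 4.006508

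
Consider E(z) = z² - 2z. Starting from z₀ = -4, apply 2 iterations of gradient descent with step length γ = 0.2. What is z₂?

E′(z) = 2z - 2
Step 1: E′(-4) = -10; z₁ = -4 − 0.2·(-10) = -2
Step 2: E′(-2) = -6; z₂ = -2 − 0.2·(-6) = -0.8

-0.8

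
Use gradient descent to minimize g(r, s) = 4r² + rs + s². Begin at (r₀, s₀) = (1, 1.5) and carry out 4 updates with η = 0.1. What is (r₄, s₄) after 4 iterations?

(-0.0925, 0.57875)

∇g = (8r + s, r + 2s)
Step 1: at (1, 1.5), ∇g = (9.5, 4) → (1, 1.5) − 0.1·(9.5, 4) = (0.05, 1.1)
Step 2: at (0.05, 1.1), ∇g = (1.5, 2.25) → (0.05, 1.1) − 0.1·(1.5, 2.25) = (-0.1, 0.875)
Step 3: at (-0.1, 0.875), ∇g = (0.075, 1.65) → (-0.1, 0.875) − 0.1·(0.075, 1.65) = (-0.1075, 0.71)
Step 4: at (-0.1075, 0.71), ∇g = (-0.15, 1.3125) → (-0.1075, 0.71) − 0.1·(-0.15, 1.3125) = (-0.0925, 0.57875)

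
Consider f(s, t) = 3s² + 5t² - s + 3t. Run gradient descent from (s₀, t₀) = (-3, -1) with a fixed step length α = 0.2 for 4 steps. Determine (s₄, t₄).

∇f = (6s - 1, 10t + 3)
(s₁, t₁) = (-3, -1) − 0.2·(-19, -7) = (0.8, 0.4)
(s₂, t₂) = (0.8, 0.4) − 0.2·(3.8, 7) = (0.04, -1)
(s₃, t₃) = (0.04, -1) − 0.2·(-0.76, -7) = (0.192, 0.4)
(s₄, t₄) = (0.192, 0.4) − 0.2·(0.152, 7) = (0.1616, -1)

(0.1616, -1)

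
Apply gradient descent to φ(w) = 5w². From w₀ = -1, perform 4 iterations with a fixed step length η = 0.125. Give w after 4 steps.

-0.00390625

φ′(w) = 10w
Step 1: φ′(-1) = -10; w₁ = -1 − 0.125·(-10) = 0.25
Step 2: φ′(0.25) = 2.5; w₂ = 0.25 − 0.125·2.5 = -0.0625
Step 3: φ′(-0.0625) = -0.625; w₃ = -0.0625 − 0.125·(-0.625) = 0.015625
Step 4: φ′(0.015625) = 0.15625; w₄ = 0.015625 − 0.125·0.15625 = -0.00390625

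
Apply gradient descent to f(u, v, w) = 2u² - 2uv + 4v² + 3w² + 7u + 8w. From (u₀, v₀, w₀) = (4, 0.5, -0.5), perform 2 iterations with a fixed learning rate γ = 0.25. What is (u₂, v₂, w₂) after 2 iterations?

∇f = (4u - 2v + 7, -2u + 8v, 6w + 8)
(u₁, v₁, w₁) = (4, 0.5, -0.5) − 0.25·(22, -4, 5) = (-1.5, 1.5, -1.75)
(u₂, v₂, w₂) = (-1.5, 1.5, -1.75) − 0.25·(-2, 15, -2.5) = (-1, -2.25, -1.125)

(-1, -2.25, -1.125)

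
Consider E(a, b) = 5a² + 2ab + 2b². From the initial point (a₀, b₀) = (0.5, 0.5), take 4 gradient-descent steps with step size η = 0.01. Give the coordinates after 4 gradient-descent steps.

(0.29684336, 0.39351128)

∇E = (10a + 2b, 2a + 4b)
Step 1: at (0.5, 0.5), ∇E = (6, 3) → (0.5, 0.5) − 0.01·(6, 3) = (0.44, 0.47)
Step 2: at (0.44, 0.47), ∇E = (5.34, 2.76) → (0.44, 0.47) − 0.01·(5.34, 2.76) = (0.3866, 0.4424)
Step 3: at (0.3866, 0.4424), ∇E = (4.7508, 2.5428) → (0.3866, 0.4424) − 0.01·(4.7508, 2.5428) = (0.339092, 0.416972)
Step 4: at (0.339092, 0.416972), ∇E = (4.224864, 2.346072) → (0.339092, 0.416972) − 0.01·(4.224864, 2.346072) = (0.29684336, 0.39351128)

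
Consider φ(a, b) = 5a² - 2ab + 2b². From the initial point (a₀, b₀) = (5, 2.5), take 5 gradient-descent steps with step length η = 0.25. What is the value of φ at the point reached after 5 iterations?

13190.460205078125

∇φ = (10a - 2b, -2a + 4b)
Step 1: at (5, 2.5), ∇φ = (45, 0) → (5, 2.5) − 0.25·(45, 0) = (-6.25, 2.5)
Step 2: at (-6.25, 2.5), ∇φ = (-67.5, 22.5) → (-6.25, 2.5) − 0.25·(-67.5, 22.5) = (10.625, -3.125)
Step 3: at (10.625, -3.125), ∇φ = (112.5, -33.75) → (10.625, -3.125) − 0.25·(112.5, -33.75) = (-17.5, 5.3125)
Step 4: at (-17.5, 5.3125), ∇φ = (-185.625, 56.25) → (-17.5, 5.3125) − 0.25·(-185.625, 56.25) = (28.90625, -8.75)
Step 5: at (28.90625, -8.75), ∇φ = (306.5625, -92.8125) → (28.90625, -8.75) − 0.25·(306.5625, -92.8125) = (-47.734375, 14.453125)
φ(-47.734375, 14.453125) = 13190.460205078125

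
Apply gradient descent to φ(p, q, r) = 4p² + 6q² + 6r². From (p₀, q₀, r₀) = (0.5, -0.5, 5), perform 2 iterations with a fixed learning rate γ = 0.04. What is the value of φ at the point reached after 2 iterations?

11.290912

∇φ = (8p, 12q, 12r)
Step 1: at (0.5, -0.5, 5), ∇φ = (4, -6, 60) → (0.5, -0.5, 5) − 0.04·(4, -6, 60) = (0.34, -0.26, 2.6)
Step 2: at (0.34, -0.26, 2.6), ∇φ = (2.72, -3.12, 31.2) → (0.34, -0.26, 2.6) − 0.04·(2.72, -3.12, 31.2) = (0.2312, -0.1352, 1.352)
φ(0.2312, -0.1352, 1.352) = 11.290912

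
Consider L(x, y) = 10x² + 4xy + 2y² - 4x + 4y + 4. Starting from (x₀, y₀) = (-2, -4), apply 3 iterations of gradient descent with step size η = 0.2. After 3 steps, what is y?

20.8

∇L = (20x + 4y - 4, 4x + 4y + 4)
(x₁, y₁) = (-2, -4) − 0.2·(-60, -20) = (10, 0)
(x₂, y₂) = (10, 0) − 0.2·(196, 44) = (-29.2, -8.8)
(x₃, y₃) = (-29.2, -8.8) − 0.2·(-623.2, -148) = (95.44, 20.8)
y = 20.8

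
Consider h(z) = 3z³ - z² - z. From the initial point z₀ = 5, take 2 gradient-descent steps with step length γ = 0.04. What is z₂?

h′(z) = 9z² - 2z - 1
z₁ = 5 − 0.04·214 = -3.56
z₂ = -3.56 − 0.04·120.1824 = -8.367296

-8.367296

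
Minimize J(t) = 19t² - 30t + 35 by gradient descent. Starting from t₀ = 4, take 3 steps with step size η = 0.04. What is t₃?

J′(t) = 38t - 30
t₁ = 4 − 0.04·122 = -0.88
t₂ = -0.88 − 0.04·(-63.44) = 1.6576
t₃ = 1.6576 − 0.04·32.9888 = 0.338048

0.338048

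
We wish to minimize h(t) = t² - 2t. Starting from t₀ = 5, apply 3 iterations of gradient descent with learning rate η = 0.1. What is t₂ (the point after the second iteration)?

3.56

h′(t) = 2t - 2
t₁ = 5 − 0.1·8 = 4.2
t₂ = 4.2 − 0.1·6.4 = 3.56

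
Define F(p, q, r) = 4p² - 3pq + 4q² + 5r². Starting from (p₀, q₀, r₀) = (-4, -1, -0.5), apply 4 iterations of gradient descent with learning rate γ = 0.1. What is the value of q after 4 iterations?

-0.1561

∇F = (8p - 3q, -3p + 8q, 10r)
(p₁, q₁, r₁) = (-4, -1, -0.5) − 0.1·(-29, 4, -5) = (-1.1, -1.4, 0)
(p₂, q₂, r₂) = (-1.1, -1.4, 0) − 0.1·(-4.6, -7.9, 0) = (-0.64, -0.61, 0)
(p₃, q₃, r₃) = (-0.64, -0.61, 0) − 0.1·(-3.29, -2.96, 0) = (-0.311, -0.314, 0)
(p₄, q₄, r₄) = (-0.311, -0.314, 0) − 0.1·(-1.546, -1.579, 0) = (-0.1564, -0.1561, 0)
q = -0.1561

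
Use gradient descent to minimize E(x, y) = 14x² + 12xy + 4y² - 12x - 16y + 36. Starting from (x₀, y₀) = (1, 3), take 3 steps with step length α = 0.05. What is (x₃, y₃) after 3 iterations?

∇E = (28x + 12y - 12, 12x + 8y - 16)
Step 1: at (1, 3), ∇E = (52, 20) → (1, 3) − 0.05·(52, 20) = (-1.6, 2)
Step 2: at (-1.6, 2), ∇E = (-32.8, -19.2) → (-1.6, 2) − 0.05·(-32.8, -19.2) = (0.04, 2.96)
Step 3: at (0.04, 2.96), ∇E = (24.64, 8.16) → (0.04, 2.96) − 0.05·(24.64, 8.16) = (-1.192, 2.552)

(-1.192, 2.552)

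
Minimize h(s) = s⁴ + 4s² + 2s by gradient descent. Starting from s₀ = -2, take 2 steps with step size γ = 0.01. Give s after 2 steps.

-1.29070944

h′(s) = 4s³ + 8s + 2
Step 1: h′(-2) = -46; s₁ = -2 − 0.01·(-46) = -1.54
Step 2: h′(-1.54) = -24.929056; s₂ = -1.54 − 0.01·(-24.929056) = -1.29070944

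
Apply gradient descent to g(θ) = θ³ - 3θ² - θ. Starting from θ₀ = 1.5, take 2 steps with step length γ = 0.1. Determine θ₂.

g′(θ) = 3θ² - 6θ - 1
Step 1: g′(1.5) = -3.25; θ₁ = 1.5 − 0.1·(-3.25) = 1.825
Step 2: g′(1.825) = -1.958125; θ₂ = 1.825 − 0.1·(-1.958125) = 2.0208125

2.0208125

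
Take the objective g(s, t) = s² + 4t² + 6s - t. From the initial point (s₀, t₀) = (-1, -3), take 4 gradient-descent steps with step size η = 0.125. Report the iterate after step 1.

(-1.5, 0.125)

∇g = (2s + 6, 8t - 1)
(s₁, t₁) = (-1, -3) − 0.125·(4, -25) = (-1.5, 0.125)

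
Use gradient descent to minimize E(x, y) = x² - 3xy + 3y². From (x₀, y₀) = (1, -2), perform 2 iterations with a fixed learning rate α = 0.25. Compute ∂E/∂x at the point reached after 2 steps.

∇E = (2x - 3y, -3x + 6y)
(x₁, y₁) = (1, -2) − 0.25·(8, -15) = (-1, 1.75)
(x₂, y₂) = (-1, 1.75) − 0.25·(-7.25, 13.5) = (0.8125, -1.625)
∂E/∂x at (0.8125, -1.625) = 6.5

6.5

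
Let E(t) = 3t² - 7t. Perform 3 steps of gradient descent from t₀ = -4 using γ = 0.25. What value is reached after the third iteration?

1.8125

E′(t) = 6t - 7
t₁ = -4 − 0.25·(-31) = 3.75
t₂ = 3.75 − 0.25·15.5 = -0.125
t₃ = -0.125 − 0.25·(-7.75) = 1.8125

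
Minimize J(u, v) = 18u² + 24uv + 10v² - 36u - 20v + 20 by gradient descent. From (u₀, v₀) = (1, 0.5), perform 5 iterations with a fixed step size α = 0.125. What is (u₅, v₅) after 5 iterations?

(-1586.09375, -1145.140625)

∇J = (36u + 24v - 36, 24u + 20v - 20)
Step 1: at (1, 0.5), ∇J = (12, 14) → (1, 0.5) − 0.125·(12, 14) = (-0.5, -1.25)
Step 2: at (-0.5, -1.25), ∇J = (-84, -57) → (-0.5, -1.25) − 0.125·(-84, -57) = (10, 5.875)
Step 3: at (10, 5.875), ∇J = (465, 337.5) → (10, 5.875) − 0.125·(465, 337.5) = (-48.125, -36.3125)
Step 4: at (-48.125, -36.3125), ∇J = (-2640, -1901.25) → (-48.125, -36.3125) − 0.125·(-2640, -1901.25) = (281.875, 201.34375)
Step 5: at (281.875, 201.34375), ∇J = (14943.75, 10771.875) → (281.875, 201.34375) − 0.125·(14943.75, 10771.875) = (-1586.09375, -1145.140625)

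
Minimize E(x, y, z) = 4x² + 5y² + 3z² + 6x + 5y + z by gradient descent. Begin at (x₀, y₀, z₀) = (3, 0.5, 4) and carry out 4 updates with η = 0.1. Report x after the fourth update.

-0.744

∇E = (8x + 6, 10y + 5, 6z + 1)
Step 1: at (3, 0.5, 4), ∇E = (30, 10, 25) → (3, 0.5, 4) − 0.1·(30, 10, 25) = (0, -0.5, 1.5)
Step 2: at (0, -0.5, 1.5), ∇E = (6, 0, 10) → (0, -0.5, 1.5) − 0.1·(6, 0, 10) = (-0.6, -0.5, 0.5)
Step 3: at (-0.6, -0.5, 0.5), ∇E = (1.2, 0, 4) → (-0.6, -0.5, 0.5) − 0.1·(1.2, 0, 4) = (-0.72, -0.5, 0.1)
Step 4: at (-0.72, -0.5, 0.1), ∇E = (0.24, 0, 1.6) → (-0.72, -0.5, 0.1) − 0.1·(0.24, 0, 1.6) = (-0.744, -0.5, -0.06)
x = -0.744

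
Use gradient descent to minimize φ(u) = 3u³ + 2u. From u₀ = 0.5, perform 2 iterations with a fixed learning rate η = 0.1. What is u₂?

φ′(u) = 9u² + 2
Step 1: φ′(0.5) = 4.25; u₁ = 0.5 − 0.1·4.25 = 0.075
Step 2: φ′(0.075) = 2.050625; u₂ = 0.075 − 0.1·2.050625 = -0.1300625

-0.1300625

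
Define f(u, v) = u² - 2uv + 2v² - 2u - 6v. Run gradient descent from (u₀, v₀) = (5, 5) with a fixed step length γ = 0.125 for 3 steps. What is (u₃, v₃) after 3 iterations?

∇f = (2u - 2v - 2, -2u + 4v - 6)
(u₁, v₁) = (5, 5) − 0.125·(-2, 4) = (5.25, 4.5)
(u₂, v₂) = (5.25, 4.5) − 0.125·(-0.5, 1.5) = (5.3125, 4.3125)
(u₃, v₃) = (5.3125, 4.3125) − 0.125·(0, 0.625) = (5.3125, 4.234375)

(5.3125, 4.234375)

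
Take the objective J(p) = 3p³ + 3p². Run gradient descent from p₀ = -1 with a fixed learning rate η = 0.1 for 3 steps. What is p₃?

J′(p) = 9p² + 6p
Step 1: J′(-1) = 3; p₁ = -1 − 0.1·3 = -1.3
Step 2: J′(-1.3) = 7.41; p₂ = -1.3 − 0.1·7.41 = -2.041
Step 3: J′(-2.041) = 25.245129; p₃ = -2.041 − 0.1·25.245129 = -4.5655129

-4.5655129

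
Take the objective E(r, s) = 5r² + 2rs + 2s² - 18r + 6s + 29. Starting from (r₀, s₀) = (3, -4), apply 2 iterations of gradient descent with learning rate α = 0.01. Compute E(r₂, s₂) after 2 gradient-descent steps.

3.40587136

∇E = (10r + 2s - 18, 2r + 4s + 6)
(r₁, s₁) = (3, -4) − 0.01·(4, -4) = (2.96, -3.96)
(r₂, s₂) = (2.96, -3.96) − 0.01·(3.68, -3.92) = (2.9232, -3.9208)
E(2.9232, -3.9208) = 3.40587136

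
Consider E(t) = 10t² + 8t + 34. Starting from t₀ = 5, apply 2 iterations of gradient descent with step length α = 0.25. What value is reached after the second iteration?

E′(t) = 20t + 8
t₁ = 5 − 0.25·108 = -22
t₂ = -22 − 0.25·(-432) = 86

86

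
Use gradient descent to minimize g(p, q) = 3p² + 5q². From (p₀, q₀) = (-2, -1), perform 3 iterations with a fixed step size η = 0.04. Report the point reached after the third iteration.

(-0.877952, -0.216)

∇g = (6p, 10q)
(p₁, q₁) = (-2, -1) − 0.04·(-12, -10) = (-1.52, -0.6)
(p₂, q₂) = (-1.52, -0.6) − 0.04·(-9.12, -6) = (-1.1552, -0.36)
(p₃, q₃) = (-1.1552, -0.36) − 0.04·(-6.9312, -3.6) = (-0.877952, -0.216)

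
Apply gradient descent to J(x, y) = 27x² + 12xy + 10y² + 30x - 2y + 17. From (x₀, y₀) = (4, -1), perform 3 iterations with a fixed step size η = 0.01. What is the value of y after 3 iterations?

∇J = (54x + 12y + 30, 12x + 20y - 2)
Step 1: at (4, -1), ∇J = (234, 26) → (4, -1) − 0.01·(234, 26) = (1.66, -1.26)
Step 2: at (1.66, -1.26), ∇J = (104.52, -7.28) → (1.66, -1.26) − 0.01·(104.52, -7.28) = (0.6148, -1.1872)
Step 3: at (0.6148, -1.1872), ∇J = (48.9528, -18.3664) → (0.6148, -1.1872) − 0.01·(48.9528, -18.3664) = (0.125272, -1.003536)
y = -1.003536

-1.003536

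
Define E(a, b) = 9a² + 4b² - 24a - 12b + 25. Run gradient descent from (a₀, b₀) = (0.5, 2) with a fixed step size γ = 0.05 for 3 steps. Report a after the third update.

∇E = (18a - 24, 8b - 12)
(a₁, b₁) = (0.5, 2) − 0.05·(-15, 4) = (1.25, 1.8)
(a₂, b₂) = (1.25, 1.8) − 0.05·(-1.5, 2.4) = (1.325, 1.68)
(a₃, b₃) = (1.325, 1.68) − 0.05·(-0.15, 1.44) = (1.3325, 1.608)
a = 1.3325

1.3325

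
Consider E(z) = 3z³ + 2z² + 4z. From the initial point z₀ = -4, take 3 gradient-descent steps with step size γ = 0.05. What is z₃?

-1626.9201538

E′(z) = 9z² + 4z + 4
z₁ = -4 − 0.05·132 = -10.6
z₂ = -10.6 − 0.05·972.84 = -59.242
z₃ = -59.242 − 0.05·31353.563076 = -1626.9201538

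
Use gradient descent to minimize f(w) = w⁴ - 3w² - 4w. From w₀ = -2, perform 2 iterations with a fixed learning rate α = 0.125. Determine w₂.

1.75

f′(w) = 4w³ - 6w - 4
w₁ = -2 − 0.125·(-24) = 1
w₂ = 1 − 0.125·(-6) = 1.75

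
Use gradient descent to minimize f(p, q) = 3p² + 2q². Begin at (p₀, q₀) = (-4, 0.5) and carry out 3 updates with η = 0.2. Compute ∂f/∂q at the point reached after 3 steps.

∇f = (6p, 4q)
(p₁, q₁) = (-4, 0.5) − 0.2·(-24, 2) = (0.8, 0.1)
(p₂, q₂) = (0.8, 0.1) − 0.2·(4.8, 0.4) = (-0.16, 0.02)
(p₃, q₃) = (-0.16, 0.02) − 0.2·(-0.96, 0.08) = (0.032, 0.004)
∂f/∂q at (0.032, 0.004) = 0.016

0.016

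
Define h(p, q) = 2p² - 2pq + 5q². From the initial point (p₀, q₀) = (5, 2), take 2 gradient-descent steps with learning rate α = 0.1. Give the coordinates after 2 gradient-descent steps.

(2.24, 0.68)

∇h = (4p - 2q, -2p + 10q)
(p₁, q₁) = (5, 2) − 0.1·(16, 10) = (3.4, 1)
(p₂, q₂) = (3.4, 1) − 0.1·(11.6, 3.2) = (2.24, 0.68)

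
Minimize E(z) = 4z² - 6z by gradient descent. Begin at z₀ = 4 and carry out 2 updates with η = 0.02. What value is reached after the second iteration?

3.0432

E′(z) = 8z - 6
Step 1: E′(4) = 26; z₁ = 4 − 0.02·26 = 3.48
Step 2: E′(3.48) = 21.84; z₂ = 3.48 − 0.02·21.84 = 3.0432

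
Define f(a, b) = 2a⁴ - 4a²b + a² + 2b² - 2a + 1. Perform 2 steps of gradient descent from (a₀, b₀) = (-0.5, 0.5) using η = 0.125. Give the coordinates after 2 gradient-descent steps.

∇f = (8a³ - 8ab + 2a - 2, -4a² + 4b)
(a₁, b₁) = (-0.5, 0.5) − 0.125·(-2, 1) = (-0.25, 0.375)
(a₂, b₂) = (-0.25, 0.375) − 0.125·(-1.875, 1.25) = (-0.015625, 0.21875)

(-0.015625, 0.21875)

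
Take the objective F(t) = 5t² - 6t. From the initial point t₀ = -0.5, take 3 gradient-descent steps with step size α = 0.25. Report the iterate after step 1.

2.25

F′(t) = 10t - 6
Step 1: F′(-0.5) = -11; t₁ = -0.5 − 0.25·(-11) = 2.25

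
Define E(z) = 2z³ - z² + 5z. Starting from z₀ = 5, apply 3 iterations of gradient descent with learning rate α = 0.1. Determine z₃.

-2697.3215

E′(z) = 6z² - 2z + 5
z₁ = 5 − 0.1·145 = -9.5
z₂ = -9.5 − 0.1·565.5 = -66.05
z₃ = -66.05 − 0.1·26312.715 = -2697.3215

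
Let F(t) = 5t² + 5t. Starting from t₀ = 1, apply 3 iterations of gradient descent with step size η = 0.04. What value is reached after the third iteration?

-0.176

F′(t) = 10t + 5
t₁ = 1 − 0.04·15 = 0.4
t₂ = 0.4 − 0.04·9 = 0.04
t₃ = 0.04 − 0.04·5.4 = -0.176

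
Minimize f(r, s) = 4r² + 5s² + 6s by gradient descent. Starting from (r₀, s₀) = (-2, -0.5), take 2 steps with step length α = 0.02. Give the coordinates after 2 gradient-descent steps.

(-1.4112, -0.536)

∇f = (8r, 10s + 6)
(r₁, s₁) = (-2, -0.5) − 0.02·(-16, 1) = (-1.68, -0.52)
(r₂, s₂) = (-1.68, -0.52) − 0.02·(-13.44, 0.8) = (-1.4112, -0.536)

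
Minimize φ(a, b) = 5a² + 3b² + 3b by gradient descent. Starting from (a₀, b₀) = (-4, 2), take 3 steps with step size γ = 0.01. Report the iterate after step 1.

∇φ = (10a, 6b + 3)
(a₁, b₁) = (-4, 2) − 0.01·(-40, 15) = (-3.6, 1.85)

(-3.6, 1.85)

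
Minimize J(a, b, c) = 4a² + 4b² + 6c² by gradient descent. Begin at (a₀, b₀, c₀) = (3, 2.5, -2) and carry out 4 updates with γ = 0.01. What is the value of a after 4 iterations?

∇J = (8a, 8b, 12c)
Step 1: at (3, 2.5, -2), ∇J = (24, 20, -24) → (3, 2.5, -2) − 0.01·(24, 20, -24) = (2.76, 2.3, -1.76)
Step 2: at (2.76, 2.3, -1.76), ∇J = (22.08, 18.4, -21.12) → (2.76, 2.3, -1.76) − 0.01·(22.08, 18.4, -21.12) = (2.5392, 2.116, -1.5488)
Step 3: at (2.5392, 2.116, -1.5488), ∇J = (20.3136, 16.928, -18.5856) → (2.5392, 2.116, -1.5488) − 0.01·(20.3136, 16.928, -18.5856) = (2.336064, 1.94672, -1.362944)
Step 4: at (2.336064, 1.94672, -1.362944), ∇J = (18.688512, 15.57376, -16.355328) → (2.336064, 1.94672, -1.362944) − 0.01·(18.688512, 15.57376, -16.355328) = (2.14917888, 1.7909824, -1.19939072)
a = 2.14917888

2.14917888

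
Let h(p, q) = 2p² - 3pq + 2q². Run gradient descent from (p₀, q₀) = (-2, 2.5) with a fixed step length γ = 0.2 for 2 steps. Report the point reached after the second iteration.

(-0.2, 0.52)

∇h = (4p - 3q, -3p + 4q)
Step 1: at (-2, 2.5), ∇h = (-15.5, 16) → (-2, 2.5) − 0.2·(-15.5, 16) = (1.1, -0.7)
Step 2: at (1.1, -0.7), ∇h = (6.5, -6.1) → (1.1, -0.7) − 0.2·(6.5, -6.1) = (-0.2, 0.52)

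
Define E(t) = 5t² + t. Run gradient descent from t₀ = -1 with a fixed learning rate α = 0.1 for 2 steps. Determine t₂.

E′(t) = 10t + 1
Step 1: E′(-1) = -9; t₁ = -1 − 0.1·(-9) = -0.1
Step 2: E′(-0.1) = 0; t₂ = -0.1 − 0.1·0 = -0.1

-0.1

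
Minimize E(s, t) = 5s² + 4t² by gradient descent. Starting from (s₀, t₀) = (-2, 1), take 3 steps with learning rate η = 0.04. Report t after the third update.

0.314432

∇E = (10s, 8t)
(s₁, t₁) = (-2, 1) − 0.04·(-20, 8) = (-1.2, 0.68)
(s₂, t₂) = (-1.2, 0.68) − 0.04·(-12, 5.44) = (-0.72, 0.4624)
(s₃, t₃) = (-0.72, 0.4624) − 0.04·(-7.2, 3.6992) = (-0.432, 0.314432)
t = 0.314432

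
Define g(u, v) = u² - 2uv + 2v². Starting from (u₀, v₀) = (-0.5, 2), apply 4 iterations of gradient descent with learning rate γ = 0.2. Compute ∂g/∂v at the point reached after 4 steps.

0.1296

∇g = (2u - 2v, -2u + 4v)
Step 1: at (-0.5, 2), ∇g = (-5, 9) → (-0.5, 2) − 0.2·(-5, 9) = (0.5, 0.2)
Step 2: at (0.5, 0.2), ∇g = (0.6, -0.2) → (0.5, 0.2) − 0.2·(0.6, -0.2) = (0.38, 0.24)
Step 3: at (0.38, 0.24), ∇g = (0.28, 0.2) → (0.38, 0.24) − 0.2·(0.28, 0.2) = (0.324, 0.2)
Step 4: at (0.324, 0.2), ∇g = (0.248, 0.152) → (0.324, 0.2) − 0.2·(0.248, 0.152) = (0.2744, 0.1696)
∂g/∂v at (0.2744, 0.1696) = 0.1296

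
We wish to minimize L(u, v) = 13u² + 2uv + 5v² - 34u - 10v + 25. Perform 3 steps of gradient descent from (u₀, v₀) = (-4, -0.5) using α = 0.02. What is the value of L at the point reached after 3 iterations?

∇L = (26u + 2v - 34, 2u + 10v - 10)
(u₁, v₁) = (-4, -0.5) − 0.02·(-139, -23) = (-1.22, -0.04)
(u₂, v₂) = (-1.22, -0.04) − 0.02·(-65.8, -12.84) = (0.096, 0.2168)
(u₃, v₃) = (0.096, 0.2168) − 0.02·(-31.0704, -7.64) = (0.717408, 0.3696)
L(0.717408, 0.3696) = 4.816221893632

4.816221893632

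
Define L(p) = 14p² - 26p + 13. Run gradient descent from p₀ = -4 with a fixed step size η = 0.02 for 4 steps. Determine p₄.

0.74384384

L′(p) = 28p - 26
Step 1: L′(-4) = -138; p₁ = -4 − 0.02·(-138) = -1.24
Step 2: L′(-1.24) = -60.72; p₂ = -1.24 − 0.02·(-60.72) = -0.0256
Step 3: L′(-0.0256) = -26.7168; p₃ = -0.0256 − 0.02·(-26.7168) = 0.508736
Step 4: L′(0.508736) = -11.755392; p₄ = 0.508736 − 0.02·(-11.755392) = 0.74384384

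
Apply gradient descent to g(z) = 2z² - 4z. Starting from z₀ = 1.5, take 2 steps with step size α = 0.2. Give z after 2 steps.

1.02

g′(z) = 4z - 4
z₁ = 1.5 − 0.2·2 = 1.1
z₂ = 1.1 − 0.2·0.4 = 1.02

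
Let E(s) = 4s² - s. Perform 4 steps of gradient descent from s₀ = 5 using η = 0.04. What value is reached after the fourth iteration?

1.16734208

E′(s) = 8s - 1
Step 1: E′(5) = 39; s₁ = 5 − 0.04·39 = 3.44
Step 2: E′(3.44) = 26.52; s₂ = 3.44 − 0.04·26.52 = 2.3792
Step 3: E′(2.3792) = 18.0336; s₃ = 2.3792 − 0.04·18.0336 = 1.657856
Step 4: E′(1.657856) = 12.262848; s₄ = 1.657856 − 0.04·12.262848 = 1.16734208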